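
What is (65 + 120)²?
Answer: 34225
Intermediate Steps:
(65 + 120)² = 185² = 34225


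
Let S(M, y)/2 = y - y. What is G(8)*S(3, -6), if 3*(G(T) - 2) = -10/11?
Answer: 0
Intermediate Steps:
S(M, y) = 0 (S(M, y) = 2*(y - y) = 2*0 = 0)
G(T) = 56/33 (G(T) = 2 + (-10/11)/3 = 2 + (-10*1/11)/3 = 2 + (⅓)*(-10/11) = 2 - 10/33 = 56/33)
G(8)*S(3, -6) = (56/33)*0 = 0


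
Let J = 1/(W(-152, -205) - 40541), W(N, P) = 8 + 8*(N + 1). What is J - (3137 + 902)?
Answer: -168591900/41741 ≈ -4039.0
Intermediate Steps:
W(N, P) = 16 + 8*N (W(N, P) = 8 + 8*(1 + N) = 8 + (8 + 8*N) = 16 + 8*N)
J = -1/41741 (J = 1/((16 + 8*(-152)) - 40541) = 1/((16 - 1216) - 40541) = 1/(-1200 - 40541) = 1/(-41741) = -1/41741 ≈ -2.3957e-5)
J - (3137 + 902) = -1/41741 - (3137 + 902) = -1/41741 - 1*4039 = -1/41741 - 4039 = -168591900/41741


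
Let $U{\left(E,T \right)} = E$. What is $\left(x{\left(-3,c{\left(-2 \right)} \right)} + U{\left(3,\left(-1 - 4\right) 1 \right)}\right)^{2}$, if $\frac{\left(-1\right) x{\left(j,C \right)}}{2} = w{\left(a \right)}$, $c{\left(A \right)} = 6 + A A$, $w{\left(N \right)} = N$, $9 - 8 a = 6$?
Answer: $\frac{81}{16} \approx 5.0625$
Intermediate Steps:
$a = \frac{3}{8}$ ($a = \frac{9}{8} - \frac{3}{4} = \frac{3}{8} \approx 0.375$)
$c{\left(A \right)} = 6 + A^{2}$
$x{\left(j,C \right)} = - \frac{3}{4}$ ($x{\left(j,C \right)} = \left(-2\right) \frac{3}{8} = - \frac{3}{4}$)
$\left(x{\left(-3,c{\left(-2 \right)} \right)} + U{\left(3,\left(-1 - 4\right) 1 \right)}\right)^{2} = \left(- \frac{3}{4} + 3\right)^{2} = \left(\frac{9}{4}\right)^{2} = \frac{81}{16}$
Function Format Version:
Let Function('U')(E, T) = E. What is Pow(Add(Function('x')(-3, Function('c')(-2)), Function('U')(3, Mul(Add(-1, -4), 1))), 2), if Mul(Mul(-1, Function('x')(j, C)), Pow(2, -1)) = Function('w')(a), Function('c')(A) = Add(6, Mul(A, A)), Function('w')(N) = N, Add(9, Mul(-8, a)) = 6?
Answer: Rational(81, 16) ≈ 5.0625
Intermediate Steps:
a = Rational(3, 8) (a = Add(Rational(9, 8), Mul(Rational(-1, 8), 6)) = Add(Rational(9, 8), Rational(-3, 4)) = Rational(3, 8) ≈ 0.37500)
Function('c')(A) = Add(6, Pow(A, 2))
Function('x')(j, C) = Rational(-3, 4) (Function('x')(j, C) = Mul(-2, Rational(3, 8)) = Rational(-3, 4))
Pow(Add(Function('x')(-3, Function('c')(-2)), Function('U')(3, Mul(Add(-1, -4), 1))), 2) = Pow(Add(Rational(-3, 4), 3), 2) = Pow(Rational(9, 4), 2) = Rational(81, 16)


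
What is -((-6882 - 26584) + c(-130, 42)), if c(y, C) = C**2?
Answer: 31702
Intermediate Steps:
-((-6882 - 26584) + c(-130, 42)) = -((-6882 - 26584) + 42**2) = -(-33466 + 1764) = -1*(-31702) = 31702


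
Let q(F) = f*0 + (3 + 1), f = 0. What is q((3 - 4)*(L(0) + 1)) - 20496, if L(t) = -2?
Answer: -20492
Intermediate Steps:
q(F) = 4 (q(F) = 0*0 + (3 + 1) = 0 + 4 = 4)
q((3 - 4)*(L(0) + 1)) - 20496 = 4 - 20496 = -20492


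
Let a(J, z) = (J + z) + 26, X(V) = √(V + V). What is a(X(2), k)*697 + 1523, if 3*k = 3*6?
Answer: 25221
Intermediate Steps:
X(V) = √2*√V (X(V) = √(2*V) = √2*√V)
k = 6 (k = (3*6)/3 = (⅓)*18 = 6)
a(J, z) = 26 + J + z
a(X(2), k)*697 + 1523 = (26 + √2*√2 + 6)*697 + 1523 = (26 + 2 + 6)*697 + 1523 = 34*697 + 1523 = 23698 + 1523 = 25221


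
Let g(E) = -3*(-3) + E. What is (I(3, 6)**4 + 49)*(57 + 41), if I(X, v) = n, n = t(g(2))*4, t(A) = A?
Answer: 367318210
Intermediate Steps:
g(E) = 9 + E
n = 44 (n = (9 + 2)*4 = 11*4 = 44)
I(X, v) = 44
(I(3, 6)**4 + 49)*(57 + 41) = (44**4 + 49)*(57 + 41) = (3748096 + 49)*98 = 3748145*98 = 367318210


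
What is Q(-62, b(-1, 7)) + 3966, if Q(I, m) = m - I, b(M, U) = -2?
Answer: 4026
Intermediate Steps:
Q(-62, b(-1, 7)) + 3966 = (-2 - 1*(-62)) + 3966 = (-2 + 62) + 3966 = 60 + 3966 = 4026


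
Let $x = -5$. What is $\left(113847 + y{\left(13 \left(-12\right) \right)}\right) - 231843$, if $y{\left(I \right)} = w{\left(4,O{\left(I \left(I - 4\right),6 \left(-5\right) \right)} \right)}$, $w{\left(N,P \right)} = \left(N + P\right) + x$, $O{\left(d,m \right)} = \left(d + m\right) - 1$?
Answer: $-93068$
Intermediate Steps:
$O{\left(d,m \right)} = -1 + d + m$
$w{\left(N,P \right)} = -5 + N + P$ ($w{\left(N,P \right)} = \left(N + P\right) - 5 = -5 + N + P$)
$y{\left(I \right)} = -32 + I \left(-4 + I\right)$ ($y{\left(I \right)} = -5 + 4 + \left(-1 + I \left(I - 4\right) + 6 \left(-5\right)\right) = -5 + 4 - \left(31 - I \left(-4 + I\right)\right) = -5 + 4 + \left(-31 + I \left(-4 + I\right)\right) = -32 + I \left(-4 + I\right)$)
$\left(113847 + y{\left(13 \left(-12\right) \right)}\right) - 231843 = \left(113847 - \left(32 - 13 \left(-12\right) \left(-4 + 13 \left(-12\right)\right)\right)\right) - 231843 = \left(113847 - \left(32 + 156 \left(-4 - 156\right)\right)\right) - 231843 = \left(113847 - -24928\right) - 231843 = \left(113847 + \left(-32 + 24960\right)\right) - 231843 = \left(113847 + 24928\right) - 231843 = 138775 - 231843 = -93068$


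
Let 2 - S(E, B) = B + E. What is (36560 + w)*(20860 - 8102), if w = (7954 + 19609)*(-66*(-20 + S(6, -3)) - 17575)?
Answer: -5692375246026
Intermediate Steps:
S(E, B) = 2 - B - E (S(E, B) = 2 - (B + E) = 2 + (-B - E) = 2 - B - E)
w = -446217407 (w = (7954 + 19609)*(-66*(-20 + (2 - 1*(-3) - 1*6)) - 17575) = 27563*(-66*(-20 + (2 + 3 - 6)) - 17575) = 27563*(-66*(-20 - 1) - 17575) = 27563*(-66*(-21) - 17575) = 27563*(1386 - 17575) = 27563*(-16189) = -446217407)
(36560 + w)*(20860 - 8102) = (36560 - 446217407)*(20860 - 8102) = -446180847*12758 = -5692375246026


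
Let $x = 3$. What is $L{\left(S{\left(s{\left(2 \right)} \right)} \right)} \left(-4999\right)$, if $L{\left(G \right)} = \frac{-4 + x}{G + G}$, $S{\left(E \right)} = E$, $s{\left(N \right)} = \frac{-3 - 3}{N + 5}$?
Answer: $- \frac{34993}{12} \approx -2916.1$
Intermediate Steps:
$s{\left(N \right)} = - \frac{6}{5 + N}$
$L{\left(G \right)} = - \frac{1}{2 G}$ ($L{\left(G \right)} = \frac{-4 + 3}{G + G} = - \frac{1}{2 G}$)
$L{\left(S{\left(s{\left(2 \right)} \right)} \right)} \left(-4999\right) = - \frac{1}{2 \left(- \frac{6}{5 + 2}\right)} \left(-4999\right) = - \frac{1}{2 \left(- \frac{6}{7}\right)} \left(-4999\right) = \left(- \frac{1}{2}\right) \left(- \frac{7}{6}\right) \left(-4999\right) = \frac{7}{12} \left(-4999\right) = - \frac{34993}{12}$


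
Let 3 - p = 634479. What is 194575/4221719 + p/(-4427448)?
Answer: 295004173237/1557620111926 ≈ 0.18939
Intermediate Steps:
p = -634476 (p = 3 - 1*634479 = 3 - 634479 = -634476)
194575/4221719 + p/(-4427448) = 194575/4221719 - 634476/(-4427448) = 194575*(1/4221719) - 634476*(-1/4427448) = 194575/4221719 + 52873/368954 = 295004173237/1557620111926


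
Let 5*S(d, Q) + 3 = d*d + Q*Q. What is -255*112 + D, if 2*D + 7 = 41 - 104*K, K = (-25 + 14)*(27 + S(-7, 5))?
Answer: -24883/5 ≈ -4976.6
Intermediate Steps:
S(d, Q) = -3/5 + Q**2/5 + d**2/5 (S(d, Q) = -3/5 + (d*d + Q*Q)/5 = -3/5 + (d**2 + Q**2)/5 = -3/5 + (Q**2 + d**2)/5 = -3/5 + (Q**2/5 + d**2/5) = -3/5 + Q**2/5 + d**2/5)
K = -2266/5 (K = (-25 + 14)*(27 + (-3/5 + (1/5)*5**2 + (1/5)*(-7)**2)) = -11*(27 + (-3/5 + (1/5)*25 + (1/5)*49)) = -11*(27 + (-3/5 + 5 + 49/5)) = -11*(27 + 71/5) = -11*206/5 = -2266/5 ≈ -453.20)
D = 117917/5 (D = -7/2 + (41 - 104*(-2266/5))/2 = -7/2 + (41 + 235664/5)/2 = -7/2 + (1/2)*(235869/5) = -7/2 + 235869/10 = 117917/5 ≈ 23583.)
-255*112 + D = -255*112 + 117917/5 = -28560 + 117917/5 = -24883/5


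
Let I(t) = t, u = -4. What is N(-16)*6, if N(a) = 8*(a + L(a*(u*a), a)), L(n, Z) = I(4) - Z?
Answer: 192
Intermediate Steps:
L(n, Z) = 4 - Z
N(a) = 32 (N(a) = 8*(a + (4 - a)) = 8*4 = 32)
N(-16)*6 = 32*6 = 192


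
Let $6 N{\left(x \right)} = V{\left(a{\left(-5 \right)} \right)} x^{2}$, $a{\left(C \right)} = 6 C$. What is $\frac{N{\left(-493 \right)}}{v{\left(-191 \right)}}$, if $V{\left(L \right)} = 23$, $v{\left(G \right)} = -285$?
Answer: $- \frac{5590127}{1710} \approx -3269.1$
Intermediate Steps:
$N{\left(x \right)} = \frac{23 x^{2}}{6}$
$\frac{N{\left(-493 \right)}}{v{\left(-191 \right)}} = \frac{\frac{23}{6} \left(-493\right)^{2}}{-285} = \frac{23}{6} \cdot 243049 \left(- \frac{1}{285}\right) = \frac{5590127}{6} \left(- \frac{1}{285}\right) = - \frac{5590127}{1710}$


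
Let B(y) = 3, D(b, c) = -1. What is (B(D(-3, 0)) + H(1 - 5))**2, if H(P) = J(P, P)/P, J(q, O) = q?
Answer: 16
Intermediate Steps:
H(P) = 1 (H(P) = P/P = 1)
(B(D(-3, 0)) + H(1 - 5))**2 = (3 + 1)**2 = 4**2 = 16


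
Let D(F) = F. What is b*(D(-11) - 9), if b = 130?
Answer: -2600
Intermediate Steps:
b*(D(-11) - 9) = 130*(-11 - 9) = 130*(-20) = -2600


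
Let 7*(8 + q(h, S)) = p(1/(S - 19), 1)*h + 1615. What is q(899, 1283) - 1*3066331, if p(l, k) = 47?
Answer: -21420505/7 ≈ -3.0601e+6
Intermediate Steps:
q(h, S) = 1559/7 + 47*h/7 (q(h, S) = -8 + (47*h + 1615)/7 = -8 + (1615 + 47*h)/7 = -8 + (1615/7 + 47*h/7) = 1559/7 + 47*h/7)
q(899, 1283) - 1*3066331 = (1559/7 + (47/7)*899) - 1*3066331 = (1559/7 + 42253/7) - 3066331 = 43812/7 - 3066331 = -21420505/7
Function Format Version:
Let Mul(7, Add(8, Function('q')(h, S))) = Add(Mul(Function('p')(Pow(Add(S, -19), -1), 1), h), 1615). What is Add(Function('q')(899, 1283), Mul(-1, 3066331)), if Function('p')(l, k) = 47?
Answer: Rational(-21420505, 7) ≈ -3.0601e+6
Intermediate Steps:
Function('q')(h, S) = Add(Rational(1559, 7), Mul(Rational(47, 7), h)) (Function('q')(h, S) = Add(-8, Mul(Rational(1, 7), Add(Mul(47, h), 1615))) = Add(-8, Mul(Rational(1, 7), Add(1615, Mul(47, h)))) = Add(-8, Add(Rational(1615, 7), Mul(Rational(47, 7), h))) = Add(Rational(1559, 7), Mul(Rational(47, 7), h)))
Add(Function('q')(899, 1283), Mul(-1, 3066331)) = Add(Add(Rational(1559, 7), Mul(Rational(47, 7), 899)), Mul(-1, 3066331)) = Add(Add(Rational(1559, 7), Rational(42253, 7)), -3066331) = Add(Rational(43812, 7), -3066331) = Rational(-21420505, 7)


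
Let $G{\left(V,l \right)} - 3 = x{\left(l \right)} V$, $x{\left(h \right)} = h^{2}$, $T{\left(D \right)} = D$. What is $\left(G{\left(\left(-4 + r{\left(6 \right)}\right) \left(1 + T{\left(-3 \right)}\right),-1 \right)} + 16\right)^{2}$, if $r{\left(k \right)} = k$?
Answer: $225$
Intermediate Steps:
$G{\left(V,l \right)} = 3 + V l^{2}$ ($G{\left(V,l \right)} = 3 + l^{2} V = 3 + V l^{2}$)
$\left(G{\left(\left(-4 + r{\left(6 \right)}\right) \left(1 + T{\left(-3 \right)}\right),-1 \right)} + 16\right)^{2} = \left(\left(3 + \left(-4 + 6\right) \left(1 - 3\right) \left(-1\right)^{2}\right) + 16\right)^{2} = \left(\left(3 + 2 \left(-2\right) 1\right) + 16\right)^{2} = \left(\left(3 - 4\right) + 16\right)^{2} = \left(-1 + 16\right)^{2} = 15^{2} = 225$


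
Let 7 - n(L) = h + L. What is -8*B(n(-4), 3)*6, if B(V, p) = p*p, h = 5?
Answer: -432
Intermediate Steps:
n(L) = 2 - L (n(L) = 7 - (5 + L) = 7 + (-5 - L) = 2 - L)
B(V, p) = p²
-8*B(n(-4), 3)*6 = -8*3²*6 = -8*9*6 = -72*6 = -432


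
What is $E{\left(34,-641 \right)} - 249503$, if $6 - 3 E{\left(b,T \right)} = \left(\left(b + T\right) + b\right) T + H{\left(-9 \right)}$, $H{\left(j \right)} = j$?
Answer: $-371929$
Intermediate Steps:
$E{\left(b,T \right)} = 5 - \frac{T \left(T + 2 b\right)}{3}$ ($E{\left(b,T \right)} = 2 - \frac{\left(\left(b + T\right) + b\right) T - 9}{3} = 2 - \frac{\left(\left(T + b\right) + b\right) T - 9}{3} = 2 - \frac{\left(T + 2 b\right) T - 9}{3} = 2 - \frac{T \left(T + 2 b\right) - 9}{3} = 2 - \frac{-9 + T \left(T + 2 b\right)}{3} = 2 - \left(-3 + \frac{T \left(T + 2 b\right)}{3}\right) = 5 - \frac{T \left(T + 2 b\right)}{3}$)
$E{\left(34,-641 \right)} - 249503 = \left(5 - \frac{\left(-641\right)^{2}}{3} - \left(- \frac{1282}{3}\right) 34\right) - 249503 = \left(5 - \frac{410881}{3} + \frac{43588}{3}\right) - 249503 = -122426 - 249503 = -371929$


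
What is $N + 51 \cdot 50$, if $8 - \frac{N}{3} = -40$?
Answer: $2694$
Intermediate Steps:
$N = 144$ ($N = 24 - -120 = 24 + 120 = 144$)
$N + 51 \cdot 50 = 144 + 51 \cdot 50 = 144 + 2550 = 2694$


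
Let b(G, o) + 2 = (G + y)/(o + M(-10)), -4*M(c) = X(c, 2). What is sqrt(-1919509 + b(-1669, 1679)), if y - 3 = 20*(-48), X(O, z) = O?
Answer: I*sqrt(21709243665435)/3363 ≈ 1385.5*I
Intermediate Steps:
M(c) = -c/4
y = -957 (y = 3 + 20*(-48) = 3 - 960 = -957)
b(G, o) = -2 + (-957 + G)/(5/2 + o) (b(G, o) = -2 + (G - 957)/(o - 1/4*(-10)) = -2 + (-957 + G)/(o + 5/2) = -2 + (-957 + G)/(5/2 + o))
sqrt(-1919509 + b(-1669, 1679)) = sqrt(-1919509 + 2*(-962 - 1669 - 2*1679)/(5 + 2*1679)) = sqrt(-1919509 + 2*(-962 - 1669 - 3358)/(5 + 3358)) = sqrt(-1919509 + 2*(-5989)/3363) = sqrt(-1919509 + 2*(1/3363)*(-5989)) = sqrt(-1919509 - 11978/3363) = sqrt(-6455320745/3363) = I*sqrt(21709243665435)/3363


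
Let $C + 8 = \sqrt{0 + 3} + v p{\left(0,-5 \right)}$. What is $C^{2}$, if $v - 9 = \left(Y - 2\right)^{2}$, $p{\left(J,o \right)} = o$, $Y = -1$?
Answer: $\left(98 - \sqrt{3}\right)^{2} \approx 9267.5$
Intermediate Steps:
$v = 18$ ($v = 9 + \left(-1 - 2\right)^{2} = 9 + \left(-3\right)^{2} = 9 + 9 = 18$)
$C = -98 + \sqrt{3}$ ($C = -8 + \left(\sqrt{0 + 3} + 18 \left(-5\right)\right) = -8 - \left(90 - \sqrt{3}\right) = -98 + \sqrt{3} \approx -96.268$)
$C^{2} = \left(-98 + \sqrt{3}\right)^{2}$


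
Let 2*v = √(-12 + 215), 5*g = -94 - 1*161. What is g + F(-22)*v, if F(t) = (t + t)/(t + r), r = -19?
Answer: -51 + 22*√203/41 ≈ -43.355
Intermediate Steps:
F(t) = 2*t/(-19 + t) (F(t) = (t + t)/(t - 19) = (2*t)/(-19 + t) = 2*t/(-19 + t))
g = -51 (g = (-94 - 1*161)/5 = (-94 - 161)/5 = (⅕)*(-255) = -51)
v = √203/2 (v = √(-12 + 215)/2 = √203/2 ≈ 7.1239)
g + F(-22)*v = -51 + (2*(-22)/(-19 - 22))*(√203/2) = -51 + (2*(-22)/(-41))*(√203/2) = -51 + (2*(-22)*(-1/41))*(√203/2) = -51 + 44*(√203/2)/41 = -51 + 22*√203/41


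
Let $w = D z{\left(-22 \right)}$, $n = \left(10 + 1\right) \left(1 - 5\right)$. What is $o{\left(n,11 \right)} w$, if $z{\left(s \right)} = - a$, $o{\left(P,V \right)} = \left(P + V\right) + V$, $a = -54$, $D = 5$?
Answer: $-5940$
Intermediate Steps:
$n = -44$ ($n = 11 \left(-4\right) = -44$)
$o{\left(P,V \right)} = P + 2 V$
$z{\left(s \right)} = 54$ ($z{\left(s \right)} = \left(-1\right) \left(-54\right) = 54$)
$w = 270$ ($w = 5 \cdot 54 = 270$)
$o{\left(n,11 \right)} w = \left(-44 + 2 \cdot 11\right) 270 = \left(-44 + 22\right) 270 = \left(-22\right) 270 = -5940$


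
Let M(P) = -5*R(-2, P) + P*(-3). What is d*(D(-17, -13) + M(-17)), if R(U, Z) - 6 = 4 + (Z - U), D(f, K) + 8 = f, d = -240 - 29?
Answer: -13719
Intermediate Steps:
d = -269
D(f, K) = -8 + f
R(U, Z) = 10 + Z - U (R(U, Z) = 6 + (4 + (Z - U)) = 6 + (4 + Z - U) = 10 + Z - U)
M(P) = -60 - 8*P (M(P) = -5*(10 + P - 1*(-2)) + P*(-3) = -5*(10 + P + 2) - 3*P = -5*(12 + P) - 3*P = (-60 - 5*P) - 3*P = -60 - 8*P)
d*(D(-17, -13) + M(-17)) = -269*((-8 - 17) + (-60 - 8*(-17))) = -269*(-25 + (-60 + 136)) = -269*(-25 + 76) = -269*51 = -13719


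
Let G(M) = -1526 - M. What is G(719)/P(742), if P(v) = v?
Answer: -2245/742 ≈ -3.0256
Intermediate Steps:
G(719)/P(742) = (-1526 - 1*719)/742 = (-1526 - 719)*(1/742) = -2245*1/742 = -2245/742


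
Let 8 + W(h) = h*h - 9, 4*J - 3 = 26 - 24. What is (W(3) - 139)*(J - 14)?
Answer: 7497/4 ≈ 1874.3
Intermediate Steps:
J = 5/4 (J = ¾ + (26 - 24)/4 = ¾ + (¼)*2 = ¾ + ½ = 5/4 ≈ 1.2500)
W(h) = -17 + h² (W(h) = -8 + (h*h - 9) = -8 + (h² - 9) = -8 + (-9 + h²) = -17 + h²)
(W(3) - 139)*(J - 14) = ((-17 + 3²) - 139)*(5/4 - 14) = ((-17 + 9) - 139)*(-51/4) = (-8 - 139)*(-51/4) = -147*(-51/4) = 7497/4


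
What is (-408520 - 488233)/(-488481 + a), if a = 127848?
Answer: 68981/27741 ≈ 2.4866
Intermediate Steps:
(-408520 - 488233)/(-488481 + a) = (-408520 - 488233)/(-488481 + 127848) = -896753/(-360633) = -896753*(-1/360633) = 68981/27741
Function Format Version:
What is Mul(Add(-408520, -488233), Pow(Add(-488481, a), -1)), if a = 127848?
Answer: Rational(68981, 27741) ≈ 2.4866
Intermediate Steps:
Mul(Add(-408520, -488233), Pow(Add(-488481, a), -1)) = Mul(Add(-408520, -488233), Pow(Add(-488481, 127848), -1)) = Mul(-896753, Pow(-360633, -1)) = Mul(-896753, Rational(-1, 360633)) = Rational(68981, 27741)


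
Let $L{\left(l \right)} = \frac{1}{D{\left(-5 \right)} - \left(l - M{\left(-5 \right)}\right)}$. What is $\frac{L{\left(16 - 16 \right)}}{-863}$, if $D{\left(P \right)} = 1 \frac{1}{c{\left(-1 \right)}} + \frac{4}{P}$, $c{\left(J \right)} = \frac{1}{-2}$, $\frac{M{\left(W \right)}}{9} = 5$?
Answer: $- \frac{5}{182093} \approx -2.7459 \cdot 10^{-5}$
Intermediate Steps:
$M{\left(W \right)} = 45$ ($M{\left(W \right)} = 9 \cdot 5 = 45$)
$c{\left(J \right)} = - \frac{1}{2}$
$D{\left(P \right)} = -2 + \frac{4}{P}$ ($D{\left(P \right)} = 1 \frac{1}{- \frac{1}{2}} + \frac{4}{P} = 1 \left(-2\right) + \frac{4}{P} = -2 + \frac{4}{P}$)
$L{\left(l \right)} = \frac{1}{\frac{211}{5} - l}$ ($L{\left(l \right)} = \frac{1}{\left(-2 + \frac{4}{-5}\right) - \left(-45 + l\right)} = \frac{1}{\left(-2 + 4 \left(- \frac{1}{5}\right)\right) - \left(-45 + l\right)} = \frac{1}{\left(-2 - \frac{4}{5}\right) - \left(-45 + l\right)} = \frac{1}{- \frac{14}{5} - \left(-45 + l\right)} = \frac{1}{\frac{211}{5} - l}$)
$\frac{L{\left(16 - 16 \right)}}{-863} = \frac{5 \frac{1}{211 - 5 \left(16 - 16\right)}}{-863} = \frac{5}{211 - 5 \left(16 - 16\right)} \left(- \frac{1}{863}\right) = \frac{5}{211 - 0} \left(- \frac{1}{863}\right) = \frac{5}{211 + 0} \left(- \frac{1}{863}\right) = \frac{5}{211} \left(- \frac{1}{863}\right) = - \frac{5}{182093}$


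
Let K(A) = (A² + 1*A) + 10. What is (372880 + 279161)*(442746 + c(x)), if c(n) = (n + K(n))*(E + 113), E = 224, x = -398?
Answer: 34923323784492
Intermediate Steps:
K(A) = 10 + A + A² (K(A) = (A² + A) + 10 = (A + A²) + 10 = 10 + A + A²)
c(n) = 3370 + 337*n² + 674*n (c(n) = (n + (10 + n + n²))*(224 + 113) = (10 + n² + 2*n)*337 = 3370 + 337*n² + 674*n)
(372880 + 279161)*(442746 + c(x)) = (372880 + 279161)*(442746 + (3370 + 337*(-398)² + 674*(-398))) = 652041*(442746 + (3370 + 337*158404 - 268252)) = 652041*(442746 + (3370 + 53382148 - 268252)) = 652041*(442746 + 53117266) = 652041*53560012 = 34923323784492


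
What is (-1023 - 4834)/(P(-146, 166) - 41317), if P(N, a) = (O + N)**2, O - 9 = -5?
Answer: 5857/21153 ≈ 0.27689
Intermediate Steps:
O = 4 (O = 9 - 5 = 4)
P(N, a) = (4 + N)**2
(-1023 - 4834)/(P(-146, 166) - 41317) = (-1023 - 4834)/((4 - 146)**2 - 41317) = -5857/((-142)**2 - 41317) = -5857/(20164 - 41317) = -5857/(-21153) = -5857*(-1/21153) = 5857/21153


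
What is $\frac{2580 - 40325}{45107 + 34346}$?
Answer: $- \frac{37745}{79453} \approx -0.47506$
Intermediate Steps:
$\frac{2580 - 40325}{45107 + 34346} = - \frac{37745}{79453}$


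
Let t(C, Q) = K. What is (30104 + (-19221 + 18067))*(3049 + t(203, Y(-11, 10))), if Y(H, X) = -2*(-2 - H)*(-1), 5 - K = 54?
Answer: 86850000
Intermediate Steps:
K = -49 (K = 5 - 1*54 = 5 - 54 = -49)
Y(H, X) = -4 - 2*H (Y(H, X) = (4 + 2*H)*(-1) = -4 - 2*H)
t(C, Q) = -49
(30104 + (-19221 + 18067))*(3049 + t(203, Y(-11, 10))) = (30104 + (-19221 + 18067))*(3049 - 49) = (30104 - 1154)*3000 = 28950*3000 = 86850000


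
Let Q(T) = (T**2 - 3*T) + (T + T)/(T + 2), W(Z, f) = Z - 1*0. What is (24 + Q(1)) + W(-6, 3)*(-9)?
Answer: 230/3 ≈ 76.667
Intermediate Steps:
W(Z, f) = Z (W(Z, f) = Z + 0 = Z)
Q(T) = T**2 - 3*T + 2*T/(2 + T) (Q(T) = (T**2 - 3*T) + (2*T)/(2 + T) = (T**2 - 3*T) + 2*T/(2 + T) = T**2 - 3*T + 2*T/(2 + T))
(24 + Q(1)) + W(-6, 3)*(-9) = (24 + 1*(-4 + 1**2 - 1*1)/(2 + 1)) - 6*(-9) = (24 + 1*(-4 + 1 - 1)/3) + 54 = (24 + 1*(1/3)*(-4)) + 54 = (24 - 4/3) + 54 = 68/3 + 54 = 230/3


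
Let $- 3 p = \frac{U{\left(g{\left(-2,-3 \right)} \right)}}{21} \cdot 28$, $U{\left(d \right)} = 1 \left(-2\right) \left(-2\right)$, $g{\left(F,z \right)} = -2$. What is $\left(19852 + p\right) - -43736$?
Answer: $\frac{572276}{9} \approx 63586.0$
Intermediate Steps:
$U{\left(d \right)} = 4$ ($U{\left(d \right)} = \left(-2\right) \left(-2\right) = 4$)
$p = - \frac{16}{9}$ ($p = - \frac{\frac{4}{21} \cdot 28}{3} = \left(- \frac{1}{3}\right) \frac{16}{3} = - \frac{16}{9} \approx -1.7778$)
$\left(19852 + p\right) - -43736 = \left(19852 - \frac{16}{9}\right) - -43736 = \frac{178652}{9} + 43736 = \frac{572276}{9}$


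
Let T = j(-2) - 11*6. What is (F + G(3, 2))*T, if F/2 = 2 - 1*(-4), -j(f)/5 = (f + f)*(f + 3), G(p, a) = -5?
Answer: -322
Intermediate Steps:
j(f) = -10*f*(3 + f) (j(f) = -5*(f + f)*(f + 3) = -5*2*f*(3 + f) = -10*f*(3 + f))
F = 12 (F = 2*(2 - 1*(-4)) = 2*(2 + 4) = 2*6 = 12)
T = -46 (T = -10*(-2)*(3 - 2) - 11*6 = -10*(-2)*1 - 66 = 20 - 66 = -46)
(F + G(3, 2))*T = (12 - 5)*(-46) = 7*(-46) = -322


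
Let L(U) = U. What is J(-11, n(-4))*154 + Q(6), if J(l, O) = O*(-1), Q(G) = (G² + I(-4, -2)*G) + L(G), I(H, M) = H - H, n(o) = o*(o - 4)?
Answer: -4886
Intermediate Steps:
n(o) = o*(-4 + o)
I(H, M) = 0
Q(G) = G + G² (Q(G) = (G² + 0*G) + G = (G² + 0) + G = G² + G = G + G²)
J(l, O) = -O
J(-11, n(-4))*154 + Q(6) = -(-4)*(-4 - 4)*154 + 6*(1 + 6) = -(-4)*(-8)*154 + 6*7 = -1*32*154 + 42 = -32*154 + 42 = -4928 + 42 = -4886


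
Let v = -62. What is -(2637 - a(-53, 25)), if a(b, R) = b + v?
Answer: -2752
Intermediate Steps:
a(b, R) = -62 + b (a(b, R) = b - 62 = -62 + b)
-(2637 - a(-53, 25)) = -(2637 - (-62 - 53)) = -(2637 - 1*(-115)) = -(2637 + 115) = -1*2752 = -2752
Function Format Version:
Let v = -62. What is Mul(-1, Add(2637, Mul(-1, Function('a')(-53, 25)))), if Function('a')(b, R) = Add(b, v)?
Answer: -2752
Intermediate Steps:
Function('a')(b, R) = Add(-62, b) (Function('a')(b, R) = Add(b, -62) = Add(-62, b))
Mul(-1, Add(2637, Mul(-1, Function('a')(-53, 25)))) = Mul(-1, Add(2637, Mul(-1, Add(-62, -53)))) = Mul(-1, Add(2637, Mul(-1, -115))) = Mul(-1, Add(2637, 115)) = Mul(-1, 2752) = -2752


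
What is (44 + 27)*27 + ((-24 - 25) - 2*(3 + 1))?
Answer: 1860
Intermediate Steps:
(44 + 27)*27 + ((-24 - 25) - 2*(3 + 1)) = 71*27 + (-49 - 2*4) = 1917 + (-49 - 8) = 1917 - 57 = 1860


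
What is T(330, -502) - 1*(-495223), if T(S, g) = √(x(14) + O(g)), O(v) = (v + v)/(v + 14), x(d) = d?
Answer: 495223 + √238998/122 ≈ 4.9523e+5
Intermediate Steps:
O(v) = 2*v/(14 + v) (O(v) = (2*v)/(14 + v) = 2*v/(14 + v))
T(S, g) = √(14 + 2*g/(14 + g))
T(330, -502) - 1*(-495223) = 2*√((49 + 4*(-502))/(14 - 502)) - 1*(-495223) = 2*√((49 - 2008)/(-488)) + 495223 = 2*√(-1/488*(-1959)) + 495223 = 2*√(1959/488) + 495223 = 2*(√238998/244) + 495223 = √238998/122 + 495223 = 495223 + √238998/122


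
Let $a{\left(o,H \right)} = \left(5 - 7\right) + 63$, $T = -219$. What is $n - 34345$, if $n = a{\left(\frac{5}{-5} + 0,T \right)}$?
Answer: $-34284$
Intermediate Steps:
$a{\left(o,H \right)} = 61$ ($a{\left(o,H \right)} = -2 + 63 = 61$)
$n = 61$
$n - 34345 = 61 - 34345 = -34284$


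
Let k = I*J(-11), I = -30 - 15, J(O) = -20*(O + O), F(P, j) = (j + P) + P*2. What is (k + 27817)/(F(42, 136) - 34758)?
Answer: -8017/34496 ≈ -0.23240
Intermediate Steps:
F(P, j) = j + 3*P (F(P, j) = (P + j) + 2*P = j + 3*P)
J(O) = -40*O
I = -45
k = -19800 (k = -(-1800)*(-11) = -45*440 = -19800)
(k + 27817)/(F(42, 136) - 34758) = (-19800 + 27817)/((136 + 3*42) - 34758) = 8017/((136 + 126) - 34758) = 8017/(262 - 34758) = 8017/(-34496) = 8017*(-1/34496) = -8017/34496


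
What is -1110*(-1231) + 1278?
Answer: 1367688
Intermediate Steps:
-1110*(-1231) + 1278 = 1366410 + 1278 = 1367688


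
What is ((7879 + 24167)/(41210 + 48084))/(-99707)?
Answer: -16023/4451618429 ≈ -3.5994e-6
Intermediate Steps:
((7879 + 24167)/(41210 + 48084))/(-99707) = (32046/89294)*(-1/99707) = (32046*(1/89294))*(-1/99707) = (16023/44647)*(-1/99707) = -16023/4451618429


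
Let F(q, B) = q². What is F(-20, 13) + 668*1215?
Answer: 812020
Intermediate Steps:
F(-20, 13) + 668*1215 = (-20)² + 668*1215 = 400 + 811620 = 812020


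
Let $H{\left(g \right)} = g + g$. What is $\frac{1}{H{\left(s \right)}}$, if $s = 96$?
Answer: $\frac{1}{192} \approx 0.0052083$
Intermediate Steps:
$H{\left(g \right)} = 2 g$
$\frac{1}{H{\left(s \right)}} = \frac{1}{2 \cdot 96} = \frac{1}{192}$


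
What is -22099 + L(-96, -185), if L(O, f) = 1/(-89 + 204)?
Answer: -2541384/115 ≈ -22099.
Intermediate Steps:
L(O, f) = 1/115
-22099 + L(-96, -185) = -22099 + 1/115 = -2541384/115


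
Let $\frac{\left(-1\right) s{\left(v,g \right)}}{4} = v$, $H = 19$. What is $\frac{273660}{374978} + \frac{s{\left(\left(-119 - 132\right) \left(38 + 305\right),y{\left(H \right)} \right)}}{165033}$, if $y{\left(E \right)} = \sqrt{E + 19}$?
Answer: $\frac{87147427298}{30941872137} \approx 2.8165$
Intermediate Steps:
$y{\left(E \right)} = \sqrt{19 + E}$
$s{\left(v,g \right)} = - 4 v$
$\frac{273660}{374978} + \frac{s{\left(\left(-119 - 132\right) \left(38 + 305\right),y{\left(H \right)} \right)}}{165033} = \frac{273660}{374978} + \frac{\left(-4\right) \left(-119 - 132\right) \left(38 + 305\right)}{165033} = 273660 \cdot \frac{1}{374978} + - 4 \left(\left(-251\right) 343\right) \frac{1}{165033} = \frac{136830}{187489} + \left(-4\right) \left(-86093\right) \frac{1}{165033} = \frac{136830}{187489} + 344372 \cdot \frac{1}{165033} = \frac{136830}{187489} + \frac{344372}{165033} = \frac{87147427298}{30941872137}$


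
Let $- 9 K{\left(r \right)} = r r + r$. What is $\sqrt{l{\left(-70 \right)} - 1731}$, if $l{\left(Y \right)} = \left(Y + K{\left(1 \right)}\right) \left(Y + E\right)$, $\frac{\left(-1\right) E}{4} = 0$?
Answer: $\frac{\sqrt{28661}}{3} \approx 56.432$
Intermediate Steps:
$E = 0$ ($E = \left(-4\right) 0 = 0$)
$K{\left(r \right)} = - \frac{r}{9} - \frac{r^{2}}{9}$ ($K{\left(r \right)} = - \frac{r r + r}{9} = - \frac{r^{2} + r}{9} = - \frac{r + r^{2}}{9} = - \frac{r}{9} - \frac{r^{2}}{9}$)
$l{\left(Y \right)} = Y \left(- \frac{2}{9} + Y\right)$ ($l{\left(Y \right)} = \left(Y - \frac{1 + 1}{9}\right) \left(Y + 0\right) = \left(Y - \frac{1}{9} \cdot 2\right) Y = \left(Y - \frac{2}{9}\right) Y = \left(- \frac{2}{9} + Y\right) Y = Y \left(- \frac{2}{9} + Y\right)$)
$\sqrt{l{\left(-70 \right)} - 1731} = \sqrt{\frac{1}{9} \left(-70\right) \left(-2 + 9 \left(-70\right)\right) - 1731} = \sqrt{\frac{1}{9} \left(-70\right) \left(-2 - 630\right) - 1731} = \sqrt{\frac{1}{9} \left(-70\right) \left(-632\right) - 1731} = \sqrt{\frac{44240}{9} - 1731} = \sqrt{\frac{28661}{9}} = \frac{\sqrt{28661}}{3}$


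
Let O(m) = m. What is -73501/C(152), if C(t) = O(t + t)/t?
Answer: -73501/2 ≈ -36751.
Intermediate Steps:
C(t) = 2 (C(t) = (t + t)/t = (2*t)/t = 2)
-73501/C(152) = -73501/2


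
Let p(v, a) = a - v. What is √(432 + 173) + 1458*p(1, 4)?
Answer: 4374 + 11*√5 ≈ 4398.6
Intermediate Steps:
√(432 + 173) + 1458*p(1, 4) = √(432 + 173) + 1458*(4 - 1*1) = √605 + 1458*(4 - 1) = 11*√5 + 1458*3 = 11*√5 + 4374 = 4374 + 11*√5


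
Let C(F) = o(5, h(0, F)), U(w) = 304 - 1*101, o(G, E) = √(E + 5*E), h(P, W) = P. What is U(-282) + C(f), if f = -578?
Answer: 203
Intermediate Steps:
o(G, E) = √6*√E (o(G, E) = √(6*E) = √6*√E)
U(w) = 203 (U(w) = 304 - 101 = 203)
C(F) = 0 (C(F) = √6*√0 = √6*0 = 0)
U(-282) + C(f) = 203 + 0 = 203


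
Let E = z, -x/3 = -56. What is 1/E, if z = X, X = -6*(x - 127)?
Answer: -1/246 ≈ -0.0040650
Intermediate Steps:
x = 168 (x = -3*(-56) = 168)
X = -246 (X = -6*(168 - 127) = -6*41 = -246)
z = -246
E = -246
1/E = 1/(-246) = -1/246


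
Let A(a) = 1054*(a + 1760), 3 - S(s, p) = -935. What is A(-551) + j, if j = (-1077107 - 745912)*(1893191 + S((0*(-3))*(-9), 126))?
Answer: -3453031881165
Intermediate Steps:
S(s, p) = 938 (S(s, p) = 3 - 1*(-935) = 3 + 935 = 938)
A(a) = 1855040 + 1054*a (A(a) = 1054*(1760 + a) = 1855040 + 1054*a)
j = -3453033155451 (j = (-1077107 - 745912)*(1893191 + 938) = -1823019*1894129 = -3453033155451)
A(-551) + j = (1855040 + 1054*(-551)) - 3453033155451 = (1855040 - 580754) - 3453033155451 = 1274286 - 3453033155451 = -3453031881165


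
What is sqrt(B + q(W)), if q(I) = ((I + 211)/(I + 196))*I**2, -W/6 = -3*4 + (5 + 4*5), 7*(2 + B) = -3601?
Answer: sqrt(1081571421)/413 ≈ 79.630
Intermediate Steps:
B = -3615/7 (B = -2 + (1/7)*(-3601) = -2 - 3601/7 = -3615/7 ≈ -516.43)
W = -78 (W = -6*(-3*4 + (5 + 4*5)) = -6*(-12 + (5 + 20)) = -6*(-12 + 25) = -6*13 = -78)
q(I) = I**2*(211 + I)/(196 + I) (q(I) = ((211 + I)/(196 + I))*I**2 = I**2*(211 + I)/(196 + I))
sqrt(B + q(W)) = sqrt(-3615/7 + (-78)**2*(211 - 78)/(196 - 78)) = sqrt(-3615/7 + 6084*133/118) = sqrt(-3615/7 + 6084*(1/118)*133) = sqrt(-3615/7 + 404586/59) = sqrt(2618817/413) = sqrt(1081571421)/413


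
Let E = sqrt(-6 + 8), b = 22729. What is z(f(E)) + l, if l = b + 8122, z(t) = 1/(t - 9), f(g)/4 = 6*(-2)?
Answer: 1758506/57 ≈ 30851.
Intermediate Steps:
E = sqrt(2) ≈ 1.4142
f(g) = -48 (f(g) = 4*(6*(-2)) = 4*(-12) = -48)
z(t) = 1/(-9 + t)
l = 30851 (l = 22729 + 8122 = 30851)
z(f(E)) + l = 1/(-9 - 48) + 30851 = 1/(-57) + 30851 = -1/57 + 30851 = 1758506/57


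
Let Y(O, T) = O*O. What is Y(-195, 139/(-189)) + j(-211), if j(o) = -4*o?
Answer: 38869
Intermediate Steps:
Y(O, T) = O²
Y(-195, 139/(-189)) + j(-211) = (-195)² - 4*(-211) = 38025 + 844 = 38869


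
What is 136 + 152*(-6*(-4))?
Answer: 3784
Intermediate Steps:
136 + 152*(-6*(-4)) = 136 + 152*24 = 136 + 3648 = 3784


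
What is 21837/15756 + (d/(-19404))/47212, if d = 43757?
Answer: 34020786143/24547784976 ≈ 1.3859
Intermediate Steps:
21837/15756 + (d/(-19404))/47212 = 21837/15756 + (43757/(-19404))/47212 = 21837*(1/15756) + (43757*(-1/19404))*(1/47212) = 7279/5252 - 893/396*1/47212 = 7279/5252 - 893/18695952 = 34020786143/24547784976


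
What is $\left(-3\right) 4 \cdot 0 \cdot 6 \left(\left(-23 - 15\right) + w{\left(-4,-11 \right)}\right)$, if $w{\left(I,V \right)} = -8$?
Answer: $0$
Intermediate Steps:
$\left(-3\right) 4 \cdot 0 \cdot 6 \left(\left(-23 - 15\right) + w{\left(-4,-11 \right)}\right) = \left(-3\right) 4 \cdot 0 \cdot 6 \left(\left(-23 - 15\right) - 8\right) = \left(-12\right) 0 \cdot 6 \left(-38 - 8\right) = 0 \cdot 6 \left(-46\right) = 0 \left(-46\right) = 0$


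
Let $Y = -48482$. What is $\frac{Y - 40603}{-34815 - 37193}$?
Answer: $\frac{89085}{72008} \approx 1.2372$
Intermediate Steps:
$\frac{Y - 40603}{-34815 - 37193} = \frac{-48482 - 40603}{-34815 - 37193} = - \frac{89085}{-72008} = \left(-89085\right) \left(- \frac{1}{72008}\right) = \frac{89085}{72008}$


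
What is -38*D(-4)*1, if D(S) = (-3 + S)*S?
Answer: -1064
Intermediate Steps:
D(S) = S*(-3 + S)
-38*D(-4)*1 = -(-152)*(-3 - 4)*1 = -(-152)*(-7)*1 = -38*28*1 = -1064*1 = -1064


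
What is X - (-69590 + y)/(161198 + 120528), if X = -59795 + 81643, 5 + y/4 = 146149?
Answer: 3077317331/140863 ≈ 21846.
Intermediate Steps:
y = 584576 (y = -20 + 4*146149 = -20 + 584596 = 584576)
X = 21848
X - (-69590 + y)/(161198 + 120528) = 21848 - (-69590 + 584576)/(161198 + 120528) = 21848 - 514986/281726 = 21848 - 1*257493/140863 = 21848 - 257493/140863 = 3077317331/140863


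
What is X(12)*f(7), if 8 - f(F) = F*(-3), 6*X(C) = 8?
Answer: 116/3 ≈ 38.667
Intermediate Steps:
X(C) = 4/3 (X(C) = (1/6)*8 = 4/3)
f(F) = 8 + 3*F (f(F) = 8 - F*(-3) = 8 - (-3)*F = 8 + 3*F)
X(12)*f(7) = 4*(8 + 3*7)/3 = 4*(8 + 21)/3 = (4/3)*29 = 116/3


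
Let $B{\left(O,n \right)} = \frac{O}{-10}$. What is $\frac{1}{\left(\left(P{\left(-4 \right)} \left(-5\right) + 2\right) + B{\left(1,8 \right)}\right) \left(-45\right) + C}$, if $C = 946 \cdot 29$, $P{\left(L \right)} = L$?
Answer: $\frac{2}{52897} \approx 3.7809 \cdot 10^{-5}$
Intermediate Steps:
$B{\left(O,n \right)} = - \frac{O}{10}$ ($B{\left(O,n \right)} = O \left(- \frac{1}{10}\right) = - \frac{O}{10}$)
$C = 27434$
$\frac{1}{\left(\left(P{\left(-4 \right)} \left(-5\right) + 2\right) + B{\left(1,8 \right)}\right) \left(-45\right) + C} = \frac{1}{\left(\left(\left(-4\right) \left(-5\right) + 2\right) - \frac{1}{10}\right) \left(-45\right) + 27434} = \frac{1}{\left(\left(20 + 2\right) - \frac{1}{10}\right) \left(-45\right) + 27434} = \frac{1}{\left(22 - \frac{1}{10}\right) \left(-45\right) + 27434} = \frac{1}{\frac{219}{10} \left(-45\right) + 27434} = \frac{1}{- \frac{1971}{2} + 27434} = \frac{1}{\frac{52897}{2}} = \frac{2}{52897}$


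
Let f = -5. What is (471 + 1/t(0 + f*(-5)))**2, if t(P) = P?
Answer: 138674176/625 ≈ 2.2188e+5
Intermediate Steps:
(471 + 1/t(0 + f*(-5)))**2 = (471 + 1/(0 - 5*(-5)))**2 = (471 + 1/(0 + 25))**2 = (471 + 1/25)**2 = (11776/25)**2 = 138674176/625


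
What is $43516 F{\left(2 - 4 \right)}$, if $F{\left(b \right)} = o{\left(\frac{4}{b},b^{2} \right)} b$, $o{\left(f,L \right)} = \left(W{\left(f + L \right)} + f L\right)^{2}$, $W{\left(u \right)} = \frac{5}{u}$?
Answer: $-2632718$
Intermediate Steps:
$o{\left(f,L \right)} = \left(\frac{5}{L + f} + L f\right)^{2}$ ($o{\left(f,L \right)} = \left(\frac{5}{f + L} + f L\right)^{2} = \left(\frac{5}{L + f} + L f\right)^{2}$)
$F{\left(b \right)} = \frac{b \left(5 + 4 b \left(b^{2} + \frac{4}{b}\right)\right)^{2}}{\left(b^{2} + \frac{4}{b}\right)^{2}}$ ($F{\left(b \right)} = \frac{\left(5 + b^{2} \frac{4}{b} \left(b^{2} + \frac{4}{b}\right)\right)^{2}}{\left(b^{2} + \frac{4}{b}\right)^{2}} b = \frac{\left(5 + 4 b \left(b^{2} + \frac{4}{b}\right)\right)^{2}}{\left(b^{2} + \frac{4}{b}\right)^{2}} b = \frac{b \left(5 + 4 b \left(b^{2} + \frac{4}{b}\right)\right)^{2}}{\left(b^{2} + \frac{4}{b}\right)^{2}}$)
$43516 F{\left(2 - 4 \right)} = 43516 \frac{\left(2 - 4\right)^{3} \left(21 + 4 \left(2 - 4\right)^{3}\right)^{2}}{\left(4 + \left(2 - 4\right)^{3}\right)^{2}} = 43516 \frac{\left(-2\right)^{3} \left(21 + 4 \left(-2\right)^{3}\right)^{2}}{\left(4 + \left(-2\right)^{3}\right)^{2}} = 43516 \left(- \frac{8 \left(21 + 4 \left(-8\right)\right)^{2}}{\left(4 - 8\right)^{2}}\right) = 43516 \left(- \frac{8 \left(21 - 32\right)^{2}}{16}\right) = 43516 \left(\left(-8\right) \frac{1}{16} \left(-11\right)^{2}\right) = 43516 \left(\left(-8\right) \frac{1}{16} \cdot 121\right) = 43516 \left(- \frac{121}{2}\right) = -2632718$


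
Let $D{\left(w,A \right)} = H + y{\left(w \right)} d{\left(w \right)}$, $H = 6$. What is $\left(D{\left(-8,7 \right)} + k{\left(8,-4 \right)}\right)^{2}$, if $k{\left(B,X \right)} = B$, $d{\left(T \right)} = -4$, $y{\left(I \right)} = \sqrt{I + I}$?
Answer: $-60 - 448 i \approx -60.0 - 448.0 i$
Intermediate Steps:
$y{\left(I \right)} = \sqrt{2} \sqrt{I}$ ($y{\left(I \right)} = \sqrt{2 I} = \sqrt{2} \sqrt{I}$)
$D{\left(w,A \right)} = 6 - 4 \sqrt{2} \sqrt{w}$ ($D{\left(w,A \right)} = 6 + \sqrt{2} \sqrt{w} \left(-4\right) = 6 - 4 \sqrt{2} \sqrt{w}$)
$\left(D{\left(-8,7 \right)} + k{\left(8,-4 \right)}\right)^{2} = \left(\left(6 - 4 \sqrt{2} \sqrt{-8}\right) + 8\right)^{2} = \left(\left(6 - 4 \sqrt{2} \cdot 2 i \sqrt{2}\right) + 8\right)^{2} = \left(\left(6 - 16 i\right) + 8\right)^{2} = \left(14 - 16 i\right)^{2}$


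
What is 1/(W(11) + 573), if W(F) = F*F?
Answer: 1/694 ≈ 0.0014409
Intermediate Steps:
W(F) = F**2
1/(W(11) + 573) = 1/(11**2 + 573) = 1/(121 + 573) = 1/694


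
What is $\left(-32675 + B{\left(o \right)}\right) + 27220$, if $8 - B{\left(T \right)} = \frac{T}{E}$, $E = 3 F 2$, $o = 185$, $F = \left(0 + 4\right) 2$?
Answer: $- \frac{261641}{48} \approx -5450.9$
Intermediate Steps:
$F = 8$ ($F = 4 \cdot 2 = 8$)
$E = 48$ ($E = 3 \cdot 8 \cdot 2 = 24 \cdot 2 = 48$)
$B{\left(T \right)} = 8 - \frac{T}{48}$
$\left(-32675 + B{\left(o \right)}\right) + 27220 = \left(-32675 + \left(8 - \frac{185}{48}\right)\right) + 27220 = \left(-32675 + \frac{199}{48}\right) + 27220 = - \frac{1568201}{48} + 27220 = - \frac{261641}{48}$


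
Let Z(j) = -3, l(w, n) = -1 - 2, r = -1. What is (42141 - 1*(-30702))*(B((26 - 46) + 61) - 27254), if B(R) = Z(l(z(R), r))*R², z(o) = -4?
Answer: -2352610371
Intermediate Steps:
l(w, n) = -3
B(R) = -3*R²
(42141 - 1*(-30702))*(B((26 - 46) + 61) - 27254) = (42141 - 1*(-30702))*(-3*((26 - 46) + 61)² - 27254) = (42141 + 30702)*(-3*(-20 + 61)² - 27254) = 72843*(-3*41² - 27254) = 72843*(-3*1681 - 27254) = 72843*(-5043 - 27254) = 72843*(-32297) = -2352610371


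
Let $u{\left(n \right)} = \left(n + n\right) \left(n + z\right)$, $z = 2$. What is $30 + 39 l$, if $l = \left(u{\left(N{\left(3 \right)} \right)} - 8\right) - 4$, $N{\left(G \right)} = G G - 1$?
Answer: $5802$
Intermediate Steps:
$N{\left(G \right)} = -1 + G^{2}$ ($N{\left(G \right)} = G^{2} - 1 = -1 + G^{2}$)
$u{\left(n \right)} = 2 n \left(2 + n\right)$ ($u{\left(n \right)} = \left(n + n\right) \left(n + 2\right) = 2 n \left(2 + n\right)$)
$l = 148$ ($l = \left(2 \left(-1 + 3^{2}\right) \left(2 - \left(1 - 3^{2}\right)\right) - 8\right) - 4 = \left(2 \left(-1 + 9\right) \left(2 + \left(-1 + 9\right)\right) - 8\right) - 4 = \left(2 \cdot 8 \left(2 + 8\right) - 8\right) - 4 = \left(2 \cdot 8 \cdot 10 - 8\right) - 4 = \left(160 - 8\right) - 4 = 152 - 4 = 148$)
$30 + 39 l = 30 + 39 \cdot 148 = 30 + 5772 = 5802$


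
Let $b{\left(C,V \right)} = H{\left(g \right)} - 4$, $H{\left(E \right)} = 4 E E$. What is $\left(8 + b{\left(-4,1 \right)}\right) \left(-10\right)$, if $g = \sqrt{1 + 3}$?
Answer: $-200$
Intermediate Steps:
$g = 2$ ($g = \sqrt{4} = 2$)
$H{\left(E \right)} = 4 E^{2}$
$b{\left(C,V \right)} = 12$ ($b{\left(C,V \right)} = 4 \cdot 2^{2} - 4 = 4 \cdot 4 - 4 = 16 - 4 = 12$)
$\left(8 + b{\left(-4,1 \right)}\right) \left(-10\right) = \left(8 + 12\right) \left(-10\right) = 20 \left(-10\right) = -200$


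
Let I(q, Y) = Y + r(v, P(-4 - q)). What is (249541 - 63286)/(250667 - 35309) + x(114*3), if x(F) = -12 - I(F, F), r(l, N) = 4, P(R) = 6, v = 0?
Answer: -25637303/71786 ≈ -357.14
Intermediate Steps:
I(q, Y) = 4 + Y (I(q, Y) = Y + 4 = 4 + Y)
x(F) = -16 - F (x(F) = -12 - (4 + F) = -12 + (-4 - F) = -16 - F)
(249541 - 63286)/(250667 - 35309) + x(114*3) = (249541 - 63286)/(250667 - 35309) + (-16 - 114*3) = 186255/215358 + (-16 - 1*342) = 186255*(1/215358) + (-16 - 342) = 62085/71786 - 358 = -25637303/71786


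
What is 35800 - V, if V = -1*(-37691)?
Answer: -1891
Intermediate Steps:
V = 37691
35800 - V = 35800 - 1*37691 = 35800 - 37691 = -1891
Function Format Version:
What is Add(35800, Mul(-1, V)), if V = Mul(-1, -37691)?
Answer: -1891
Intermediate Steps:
V = 37691
Add(35800, Mul(-1, V)) = Add(35800, Mul(-1, 37691)) = Add(35800, -37691) = -1891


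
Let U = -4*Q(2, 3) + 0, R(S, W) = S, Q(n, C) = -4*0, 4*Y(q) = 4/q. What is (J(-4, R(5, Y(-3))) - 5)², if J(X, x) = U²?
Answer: 25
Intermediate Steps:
Y(q) = 1/q (Y(q) = (4/q)/4 = 1/q)
Q(n, C) = 0
U = 0 (U = -4*0 + 0 = 0 + 0 = 0)
J(X, x) = 0 (J(X, x) = 0² = 0)
(J(-4, R(5, Y(-3))) - 5)² = (0 - 5)² = (-5)² = 25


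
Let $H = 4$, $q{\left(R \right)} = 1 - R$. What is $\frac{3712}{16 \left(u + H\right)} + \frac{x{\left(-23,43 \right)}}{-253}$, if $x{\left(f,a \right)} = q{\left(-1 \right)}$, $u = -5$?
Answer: $- \frac{58698}{253} \approx -232.01$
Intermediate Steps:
$x{\left(f,a \right)} = 2$ ($x{\left(f,a \right)} = 1 - -1 = 1 + 1 = 2$)
$\frac{3712}{16 \left(u + H\right)} + \frac{x{\left(-23,43 \right)}}{-253} = \frac{3712}{16 \left(-5 + 4\right)} + \frac{2}{-253} = \frac{3712}{16 \left(-1\right)} + 2 \left(- \frac{1}{253}\right) = \frac{3712}{-16} - \frac{2}{253} = 3712 \left(- \frac{1}{16}\right) - \frac{2}{253} = -232 - \frac{2}{253} = - \frac{58698}{253}$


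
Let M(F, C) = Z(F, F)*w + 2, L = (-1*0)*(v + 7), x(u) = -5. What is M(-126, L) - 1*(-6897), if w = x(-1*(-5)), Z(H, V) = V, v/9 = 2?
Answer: 7529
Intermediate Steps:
v = 18 (v = 9*2 = 18)
w = -5
L = 0 (L = (-1*0)*(18 + 7) = 0*25 = 0)
M(F, C) = 2 - 5*F (M(F, C) = F*(-5) + 2 = -5*F + 2 = 2 - 5*F)
M(-126, L) - 1*(-6897) = (2 - 5*(-126)) - 1*(-6897) = (2 + 630) + 6897 = 632 + 6897 = 7529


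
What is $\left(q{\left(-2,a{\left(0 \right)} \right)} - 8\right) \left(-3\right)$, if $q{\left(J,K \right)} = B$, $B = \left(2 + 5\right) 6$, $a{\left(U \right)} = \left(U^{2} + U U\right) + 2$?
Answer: $-102$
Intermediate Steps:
$a{\left(U \right)} = 2 + 2 U^{2}$ ($a{\left(U \right)} = \left(U^{2} + U^{2}\right) + 2 = 2 U^{2} + 2 = 2 + 2 U^{2}$)
$B = 42$ ($B = 7 \cdot 6 = 42$)
$q{\left(J,K \right)} = 42$
$\left(q{\left(-2,a{\left(0 \right)} \right)} - 8\right) \left(-3\right) = \left(42 - 8\right) \left(-3\right) = 34 \left(-3\right) = -102$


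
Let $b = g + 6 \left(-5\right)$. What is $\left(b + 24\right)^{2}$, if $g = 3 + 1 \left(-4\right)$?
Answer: $49$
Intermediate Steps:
$g = -1$ ($g = 3 - 4 = -1$)
$b = -31$ ($b = -1 + 6 \left(-5\right) = -1 - 30 = -31$)
$\left(b + 24\right)^{2} = \left(-31 + 24\right)^{2} = \left(-7\right)^{2} = 49$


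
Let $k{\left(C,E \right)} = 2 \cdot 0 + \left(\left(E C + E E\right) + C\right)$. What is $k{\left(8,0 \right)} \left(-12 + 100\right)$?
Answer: $704$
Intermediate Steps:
$k{\left(C,E \right)} = C + E^{2} + C E$ ($k{\left(C,E \right)} = 0 + \left(\left(C E + E^{2}\right) + C\right) = 0 + \left(\left(E^{2} + C E\right) + C\right) = 0 + \left(C + E^{2} + C E\right) = C + E^{2} + C E$)
$k{\left(8,0 \right)} \left(-12 + 100\right) = \left(8 + 0^{2} + 8 \cdot 0\right) \left(-12 + 100\right) = \left(8 + 0 + 0\right) 88 = 8 \cdot 88 = 704$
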